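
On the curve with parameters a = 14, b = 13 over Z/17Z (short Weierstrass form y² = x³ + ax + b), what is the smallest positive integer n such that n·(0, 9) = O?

5

2P: tangent at (0, 9): λ = (3·0² + 14)/(2·9) ≡ 14/1. 1⁻¹ ≡ 1 (mod 17), so λ ≡ 14·1 ≡ 14.
  x = λ² - 0 - 0 = 196 - 0 ≡ 9; y = λ·(0 - 9) - 9 ≡ 1. → (9, 1)
3P: (9, 1) + (0, 9). λ = (9 - 1)/(0 - 9) ≡ 8/8 mod 17. 8⁻¹ ≡ 15 (mod 17), so λ ≡ 1.
  x = λ² - 9 - 0 = 1 - 9 ≡ 9; y = λ·(9 - 9) - 1 ≡ 16. → (9, 16)
4P: (9, 16) + (0, 9). λ = (9 - 16)/(0 - 9) ≡ 10/8 mod 17. 8⁻¹ ≡ 15 (mod 17), so λ ≡ 14.
  x = λ² - 9 - 0 = 196 - 9 ≡ 0; y = λ·(9 - 0) - 16 ≡ 8. → (0, 8)
5P: (0, 8) + (0, 9): same x and y₁ ≡ -y₂, so the sum is O.
5P = O, so the order is 5.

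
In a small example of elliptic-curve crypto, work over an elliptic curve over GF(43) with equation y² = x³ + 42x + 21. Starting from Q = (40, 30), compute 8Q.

(0, 8)

Repeated addition: build up to 8Q.
2Q: tangent at (40, 30): λ = (3·40² + 42)/(2·30) ≡ 26/17. 17⁻¹ ≡ 38 (mod 43) since 17·38 = 646 ≡ 1, so λ ≡ 26·38 ≡ 42.
  x = λ² - 40 - 40 = 1764 - 80 ≡ 7; y = λ·(40 - 7) - 30 ≡ 23. → (7, 23)
3Q: (7, 23) + (40, 30). λ = (30 - 23)/(40 - 7) ≡ 7/33 mod 43. 33⁻¹ ≡ 30 (mod 43), so λ ≡ 38.
  x = λ² - 7 - 40 = 1444 - 47 ≡ 21; y = λ·(7 - 21) - 23 ≡ 4. → (21, 4)
4Q: (21, 4) + (40, 30). λ = (30 - 4)/(40 - 21) ≡ 26/19 mod 43. 19⁻¹ ≡ 34 (mod 43), so λ ≡ 24.
  x = λ² - 21 - 40 = 576 - 61 ≡ 42; y = λ·(21 - 42) - 4 ≡ 8. → (42, 8)
5Q: (42, 8) + (40, 30). λ = (30 - 8)/(40 - 42) ≡ 22/41 mod 43. 41⁻¹ ≡ 21 (mod 43), so λ ≡ 32.
  x = λ² - 42 - 40 = 1024 - 82 ≡ 39; y = λ·(42 - 39) - 8 ≡ 2. → (39, 2)
6Q: (39, 2) + (40, 30). λ = (30 - 2)/(40 - 39) ≡ 28/1 mod 43. 1⁻¹ ≡ 1 (mod 43), so λ ≡ 28.
  x = λ² - 39 - 40 = 784 - 79 ≡ 17; y = λ·(39 - 17) - 2 ≡ 12. → (17, 12)
7Q: (17, 12) + (40, 30). λ = (30 - 12)/(40 - 17) ≡ 18/23 mod 43. 23⁻¹ ≡ 15 (mod 43), so λ ≡ 12.
  x = λ² - 17 - 40 = 144 - 57 ≡ 1; y = λ·(17 - 1) - 12 ≡ 8. → (1, 8)
8Q: (1, 8) + (40, 30). λ = (30 - 8)/(40 - 1) ≡ 22/39 mod 43. 39⁻¹ ≡ 32 (mod 43), so λ ≡ 16.
  x = λ² - 1 - 40 = 256 - 41 ≡ 0; y = λ·(1 - 0) - 8 ≡ 8. → (0, 8)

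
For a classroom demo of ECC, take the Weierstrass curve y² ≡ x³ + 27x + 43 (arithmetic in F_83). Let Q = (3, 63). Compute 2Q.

tangent at (3, 63): λ = (3·3² + 27)/(2·63) ≡ 54/43. 43⁻¹ ≡ 56 (mod 83) since 43·56 = 2408 ≡ 1, so λ ≡ 54·56 ≡ 36.
  x = λ² - 3 - 3 = 1296 - 6 ≡ 45; y = λ·(3 - 45) - 63 ≡ 2. → (45, 2)

(45, 2)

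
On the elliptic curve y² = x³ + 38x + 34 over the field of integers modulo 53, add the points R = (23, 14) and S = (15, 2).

(4, 41)

(23, 14) + (15, 2). λ = (2 - 14)/(15 - 23) ≡ 41/45 mod 53. 45⁻¹ ≡ 33 (mod 53), so λ ≡ 28.
  x = λ² - 23 - 15 = 784 - 38 ≡ 4; y = λ·(23 - 4) - 14 ≡ 41. → (4, 41)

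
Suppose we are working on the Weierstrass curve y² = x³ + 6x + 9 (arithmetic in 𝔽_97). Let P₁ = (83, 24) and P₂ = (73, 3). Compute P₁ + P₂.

(83, 24) + (73, 3). λ = (3 - 24)/(73 - 83) ≡ 76/87 mod 97. 87⁻¹ ≡ 29 (mod 97), so λ ≡ 70.
  x = λ² - 83 - 73 = 4900 - 156 ≡ 88; y = λ·(83 - 88) - 24 ≡ 14. → (88, 14)

(88, 14)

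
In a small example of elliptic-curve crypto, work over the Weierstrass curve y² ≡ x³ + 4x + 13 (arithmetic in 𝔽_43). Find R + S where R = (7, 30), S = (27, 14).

(7, 30) + (27, 14). λ = (14 - 30)/(27 - 7) ≡ 27/20 mod 43. 20⁻¹ ≡ 28 (mod 43), so λ ≡ 25.
  x = λ² - 7 - 27 = 625 - 34 ≡ 32; y = λ·(7 - 32) - 30 ≡ 33. → (32, 33)

(32, 33)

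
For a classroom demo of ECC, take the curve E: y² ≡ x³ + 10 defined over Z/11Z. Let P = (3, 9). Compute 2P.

tangent at (3, 9): λ = (3·3² + 0)/(2·9) ≡ 5/7. 7⁻¹ ≡ 8 (mod 11), so λ ≡ 5·8 ≡ 7.
  x = λ² - 3 - 3 = 49 - 6 ≡ 10; y = λ·(3 - 10) - 9 ≡ 8. → (10, 8)

(10, 8)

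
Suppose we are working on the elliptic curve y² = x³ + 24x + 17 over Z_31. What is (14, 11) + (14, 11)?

(8, 15)

tangent at (14, 11): λ = (3·14² + 24)/(2·11) ≡ 23/22. 22⁻¹ ≡ 24 (mod 31) since 22·24 = 528 ≡ 1, so λ ≡ 23·24 ≡ 25.
  x = λ² - 14 - 14 = 625 - 28 ≡ 8; y = λ·(14 - 8) - 11 ≡ 15. → (8, 15)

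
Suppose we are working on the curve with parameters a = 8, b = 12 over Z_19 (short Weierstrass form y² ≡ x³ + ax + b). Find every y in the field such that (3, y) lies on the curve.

5, 14

x³ + 8x + 12 = 63 ≡ 6 (mod 19).
Square roots of 6 mod 19: 5 and 14 (since 5² = 25 ≡ 6).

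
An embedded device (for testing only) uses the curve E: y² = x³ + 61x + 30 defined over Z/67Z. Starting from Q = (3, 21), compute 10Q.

Double-and-add on 10 = (1010)₂. Start with Q = (3, 21) for the leading 1-bit.
double: tangent at (3, 21): λ = (3·3² + 61)/(2·21) ≡ 21/42. 42⁻¹ ≡ 8 (mod 67) since 42·8 = 336 ≡ 1, so λ ≡ 21·8 ≡ 34.
  x = λ² - 3 - 3 = 1156 - 6 ≡ 11; y = λ·(3 - 11) - 21 ≡ 42. → (11, 42)
double: tangent at (11, 42): λ = (3·11² + 61)/(2·42) ≡ 22/17. 17⁻¹ ≡ 4 (mod 67) since 17·4 = 68 ≡ 1, so λ ≡ 22·4 ≡ 21.
  x = λ² - 11 - 11 = 441 - 22 ≡ 17; y = λ·(11 - 17) - 42 ≡ 33. → (17, 33)
add Q: (17, 33) + (3, 21). λ = (21 - 33)/(3 - 17) ≡ 55/53 mod 67. 53⁻¹ ≡ 43 (mod 67), so λ ≡ 20.
  x = λ² - 17 - 3 = 400 - 20 ≡ 45; y = λ·(17 - 45) - 33 ≡ 10. → (45, 10)
double: tangent at (45, 10): λ = (3·45² + 61)/(2·10) ≡ 39/20. 20⁻¹ ≡ 57 (mod 67), so λ ≡ 39·57 ≡ 12.
  x = λ² - 45 - 45 = 144 - 90 ≡ 54; y = λ·(45 - 54) - 10 ≡ 16. → (54, 16)

(54, 16)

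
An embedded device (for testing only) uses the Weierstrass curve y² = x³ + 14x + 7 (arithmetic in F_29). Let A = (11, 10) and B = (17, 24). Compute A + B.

(11, 10) + (17, 24). λ = (24 - 10)/(17 - 11) ≡ 14/6 mod 29. 6⁻¹ ≡ 5 (mod 29), so λ ≡ 12.
  x = λ² - 11 - 17 = 144 - 28 ≡ 0; y = λ·(11 - 0) - 10 ≡ 6. → (0, 6)

(0, 6)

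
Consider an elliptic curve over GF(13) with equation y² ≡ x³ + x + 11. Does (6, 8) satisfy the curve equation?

yes

y² = 8² ≡ 12; x³ + 1x + 11 = 233 ≡ 12 (mod 13). 12 = 12.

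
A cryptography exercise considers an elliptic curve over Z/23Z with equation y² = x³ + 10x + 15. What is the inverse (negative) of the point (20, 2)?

-(20, 2) = (20, -2 mod 23) = (20, 21).

(20, 21)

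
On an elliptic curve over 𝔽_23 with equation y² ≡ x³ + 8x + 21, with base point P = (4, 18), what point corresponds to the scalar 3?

Repeated addition: build up to 3P.
2P: tangent at (4, 18): λ = (3·4² + 8)/(2·18) ≡ 10/13. 13⁻¹ ≡ 16 (mod 23) since 13·16 = 208 ≡ 1, so λ ≡ 10·16 ≡ 22.
  x = λ² - 4 - 4 = 484 - 8 ≡ 16; y = λ·(4 - 16) - 18 ≡ 17. → (16, 17)
3P: (16, 17) + (4, 18). λ = (18 - 17)/(4 - 16) ≡ 1/11 mod 23. 11⁻¹ ≡ 21 (mod 23), so λ ≡ 21.
  x = λ² - 16 - 4 = 441 - 20 ≡ 7; y = λ·(16 - 7) - 17 ≡ 11. → (7, 11)

(7, 11)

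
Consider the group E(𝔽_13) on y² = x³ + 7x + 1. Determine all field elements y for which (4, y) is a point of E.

none

x³ + 7x + 1 = 93 ≡ 2 (mod 13).
2 is a non-residue mod 13; no y exists.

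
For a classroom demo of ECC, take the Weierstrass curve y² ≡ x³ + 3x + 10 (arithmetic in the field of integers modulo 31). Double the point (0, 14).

tangent at (0, 14): λ = (3·0² + 3)/(2·14) ≡ 3/28. 28⁻¹ ≡ 10 (mod 31), so λ ≡ 3·10 ≡ 30.
  x = λ² - 0 - 0 = 900 - 0 ≡ 1; y = λ·(0 - 1) - 14 ≡ 18. → (1, 18)

(1, 18)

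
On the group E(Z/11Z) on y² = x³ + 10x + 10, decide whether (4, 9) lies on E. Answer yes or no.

y² = 9² ≡ 4; x³ + 10x + 10 = 114 ≡ 4 (mod 11). 4 = 4.

yes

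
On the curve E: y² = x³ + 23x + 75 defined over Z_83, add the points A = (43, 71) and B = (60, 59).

(50, 56)

(43, 71) + (60, 59). λ = (59 - 71)/(60 - 43) ≡ 71/17 mod 83. 17⁻¹ ≡ 44 (mod 83), so λ ≡ 53.
  x = λ² - 43 - 60 = 2809 - 103 ≡ 50; y = λ·(43 - 50) - 71 ≡ 56. → (50, 56)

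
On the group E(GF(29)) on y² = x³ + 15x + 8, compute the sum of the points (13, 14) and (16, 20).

(4, 4)

(13, 14) + (16, 20). λ = (20 - 14)/(16 - 13) ≡ 6/3 mod 29. 3⁻¹ ≡ 10 (mod 29), so λ ≡ 2.
  x = λ² - 13 - 16 = 4 - 29 ≡ 4; y = λ·(13 - 4) - 14 ≡ 4. → (4, 4)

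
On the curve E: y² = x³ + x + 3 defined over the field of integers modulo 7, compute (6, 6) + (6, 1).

O

The two points share x = 6 and their y-coordinates satisfy 6 + 1 ≡ 0 (mod 7), so they are inverses. Their sum is O.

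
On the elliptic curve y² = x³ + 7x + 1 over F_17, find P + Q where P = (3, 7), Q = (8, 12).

(3, 7) + (8, 12). λ = (12 - 7)/(8 - 3) ≡ 5/5 mod 17. 5⁻¹ ≡ 7 (mod 17), so λ ≡ 1.
  x = λ² - 3 - 8 = 1 - 11 ≡ 7; y = λ·(3 - 7) - 7 ≡ 6. → (7, 6)

(7, 6)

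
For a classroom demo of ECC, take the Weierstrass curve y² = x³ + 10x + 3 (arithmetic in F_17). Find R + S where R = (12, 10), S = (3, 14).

(12, 10) + (3, 14). λ = (14 - 10)/(3 - 12) ≡ 4/8 mod 17. 8⁻¹ ≡ 15 (mod 17), so λ ≡ 9.
  x = λ² - 12 - 3 = 81 - 15 ≡ 15; y = λ·(12 - 15) - 10 ≡ 14. → (15, 14)

(15, 14)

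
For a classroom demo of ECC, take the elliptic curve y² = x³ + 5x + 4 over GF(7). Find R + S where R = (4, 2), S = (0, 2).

(4, 2) + (0, 2). λ = (2 - 2)/(0 - 4) ≡ 0/3 mod 7. 3⁻¹ ≡ 5 (mod 7), so λ ≡ 0.
  x = λ² - 4 - 0 = 0 - 4 ≡ 3; y = λ·(4 - 3) - 2 ≡ 5. → (3, 5)

(3, 5)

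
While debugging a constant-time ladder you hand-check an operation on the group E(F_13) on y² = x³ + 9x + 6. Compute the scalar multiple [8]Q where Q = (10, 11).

Double-and-add on 8 = (1000)₂. Start with Q = (10, 11) for the leading 1-bit.
double: tangent at (10, 11): λ = (3·10² + 9)/(2·11) ≡ 10/9. 9⁻¹ ≡ 3 (mod 13), so λ ≡ 10·3 ≡ 4.
  x = λ² - 10 - 10 = 16 - 20 ≡ 9; y = λ·(10 - 9) - 11 ≡ 6. → (9, 6)
double: tangent at (9, 6): λ = (3·9² + 9)/(2·6) ≡ 5/12. 12⁻¹ ≡ 12 (mod 13) since 12·12 = 144 ≡ 1, so λ ≡ 5·12 ≡ 8.
  x = λ² - 9 - 9 = 64 - 18 ≡ 7; y = λ·(9 - 7) - 6 ≡ 10. → (7, 10)
double: tangent at (7, 10): λ = (3·7² + 9)/(2·10) ≡ 0/7. 7⁻¹ ≡ 2 (mod 13) since 7·2 = 14 ≡ 1, so λ ≡ 0·2 ≡ 0.
  x = λ² - 7 - 7 = 0 - 14 ≡ 12; y = λ·(7 - 12) - 10 ≡ 3. → (12, 3)

(12, 3)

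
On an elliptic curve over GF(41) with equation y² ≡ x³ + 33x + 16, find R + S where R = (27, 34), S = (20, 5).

(12, 34)

(27, 34) + (20, 5). λ = (5 - 34)/(20 - 27) ≡ 12/34 mod 41. 34⁻¹ ≡ 35 (mod 41) since 34·35 = 1190 ≡ 1, so λ ≡ 10.
  x = λ² - 27 - 20 = 100 - 47 ≡ 12; y = λ·(27 - 12) - 34 ≡ 34. → (12, 34)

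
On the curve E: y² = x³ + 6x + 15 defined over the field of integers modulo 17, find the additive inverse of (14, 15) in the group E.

-(14, 15) = (14, -15 mod 17) = (14, 2).

(14, 2)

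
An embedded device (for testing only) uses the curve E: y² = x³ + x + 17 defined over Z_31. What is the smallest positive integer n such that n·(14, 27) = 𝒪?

2P: tangent at (14, 27): λ = (3·14² + 1)/(2·27) ≡ 0/23. 23⁻¹ ≡ 27 (mod 31) since 23·27 = 621 ≡ 1, so λ ≡ 0·27 ≡ 0.
  x = λ² - 14 - 14 = 0 - 28 ≡ 3; y = λ·(14 - 3) - 27 ≡ 4. → (3, 4)
3P: (3, 4) + (14, 27). λ = (27 - 4)/(14 - 3) ≡ 23/11 mod 31. 11⁻¹ ≡ 17 (mod 31), so λ ≡ 19.
  x = λ² - 3 - 14 = 361 - 17 ≡ 3; y = λ·(3 - 3) - 4 ≡ 27. → (3, 27)
4P: (3, 27) + (14, 27). λ = (27 - 27)/(14 - 3) ≡ 0/11 mod 31. 11⁻¹ ≡ 17 (mod 31), so λ ≡ 0.
  x = λ² - 3 - 14 = 0 - 17 ≡ 14; y = λ·(3 - 14) - 27 ≡ 4. → (14, 4)
5P: (14, 4) + (14, 27): same x and y₁ ≡ -y₂, so the sum is 𝒪.
5P = 𝒪, so the order is 5.

5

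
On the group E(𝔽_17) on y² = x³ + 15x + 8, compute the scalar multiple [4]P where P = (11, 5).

Double-and-add on 4 = (100)₂. Start with P = (11, 5) for the leading 1-bit.
double: tangent at (11, 5): λ = (3·11² + 15)/(2·5) ≡ 4/10. 10⁻¹ ≡ 12 (mod 17), so λ ≡ 4·12 ≡ 14.
  x = λ² - 11 - 11 = 196 - 22 ≡ 4; y = λ·(11 - 4) - 5 ≡ 8. → (4, 8)
double: tangent at (4, 8): λ = (3·4² + 15)/(2·8) ≡ 12/16. 16⁻¹ ≡ 16 (mod 17), so λ ≡ 12·16 ≡ 5.
  x = λ² - 4 - 4 = 25 - 8 ≡ 0; y = λ·(4 - 0) - 8 ≡ 12. → (0, 12)

(0, 12)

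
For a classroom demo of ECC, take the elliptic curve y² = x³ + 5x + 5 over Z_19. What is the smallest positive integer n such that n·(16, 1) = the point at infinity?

7

2P: tangent at (16, 1): λ = (3·16² + 5)/(2·1) ≡ 13/2. 2⁻¹ ≡ 10 (mod 19) since 2·10 = 20 ≡ 1, so λ ≡ 13·10 ≡ 16.
  x = λ² - 16 - 16 = 256 - 32 ≡ 15; y = λ·(16 - 15) - 1 ≡ 15. → (15, 15)
3P: (15, 15) + (16, 1). λ = (1 - 15)/(16 - 15) ≡ 5/1 mod 19. 1⁻¹ ≡ 1 (mod 19) since 1·1 = 1 ≡ 1, so λ ≡ 5.
  x = λ² - 15 - 16 = 25 - 31 ≡ 13; y = λ·(15 - 13) - 15 ≡ 14. → (13, 14)
4P: (13, 14) + (16, 1). λ = (1 - 14)/(16 - 13) ≡ 6/3 mod 19. 3⁻¹ ≡ 13 (mod 19), so λ ≡ 2.
  x = λ² - 13 - 16 = 4 - 29 ≡ 13; y = λ·(13 - 13) - 14 ≡ 5. → (13, 5)
5P: (13, 5) + (16, 1). λ = (1 - 5)/(16 - 13) ≡ 15/3 mod 19. 3⁻¹ ≡ 13 (mod 19) since 3·13 = 39 ≡ 1, so λ ≡ 5.
  x = λ² - 13 - 16 = 25 - 29 ≡ 15; y = λ·(13 - 15) - 5 ≡ 4. → (15, 4)
6P: (15, 4) + (16, 1). λ = (1 - 4)/(16 - 15) ≡ 16/1 mod 19. 1⁻¹ ≡ 1 (mod 19) since 1·1 = 1 ≡ 1, so λ ≡ 16.
  x = λ² - 15 - 16 = 256 - 31 ≡ 16; y = λ·(15 - 16) - 4 ≡ 18. → (16, 18)
7P: (16, 18) + (16, 1): same x and y₁ ≡ -y₂, so the sum is the point at infinity.
7P = the point at infinity, so the order is 7.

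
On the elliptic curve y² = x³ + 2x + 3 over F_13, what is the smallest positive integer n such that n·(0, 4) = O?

2P: tangent at (0, 4): λ = (3·0² + 2)/(2·4) ≡ 2/8. 8⁻¹ ≡ 5 (mod 13), so λ ≡ 2·5 ≡ 10.
  x = λ² - 0 - 0 = 100 - 0 ≡ 9; y = λ·(0 - 9) - 4 ≡ 10. → (9, 10)
3P: (9, 10) + (0, 4). λ = (4 - 10)/(0 - 9) ≡ 7/4 mod 13. 4⁻¹ ≡ 10 (mod 13) since 4·10 = 40 ≡ 1, so λ ≡ 5.
  x = λ² - 9 - 0 = 25 - 9 ≡ 3; y = λ·(9 - 3) - 10 ≡ 7. → (3, 7)
4P: (3, 7) + (0, 4). λ = (4 - 7)/(0 - 3) ≡ 10/10 mod 13. 10⁻¹ ≡ 4 (mod 13), so λ ≡ 1.
  x = λ² - 3 - 0 = 1 - 3 ≡ 11; y = λ·(3 - 11) - 7 ≡ 11. → (11, 11)
5P: (11, 11) + (0, 4). λ = (4 - 11)/(0 - 11) ≡ 6/2 mod 13. 2⁻¹ ≡ 7 (mod 13), so λ ≡ 3.
  x = λ² - 11 - 0 = 9 - 11 ≡ 11; y = λ·(11 - 11) - 11 ≡ 2. → (11, 2)
6P: (11, 2) + (0, 4). λ = (4 - 2)/(0 - 11) ≡ 2/2 mod 13. 2⁻¹ ≡ 7 (mod 13), so λ ≡ 1.
  x = λ² - 11 - 0 = 1 - 11 ≡ 3; y = λ·(11 - 3) - 2 ≡ 6. → (3, 6)
7P: (3, 6) + (0, 4). λ = (4 - 6)/(0 - 3) ≡ 11/10 mod 13. 10⁻¹ ≡ 4 (mod 13) since 10·4 = 40 ≡ 1, so λ ≡ 5.
  x = λ² - 3 - 0 = 25 - 3 ≡ 9; y = λ·(3 - 9) - 6 ≡ 3. → (9, 3)
8P: (9, 3) + (0, 4). λ = (4 - 3)/(0 - 9) ≡ 1/4 mod 13. 4⁻¹ ≡ 10 (mod 13), so λ ≡ 10.
  x = λ² - 9 - 0 = 100 - 9 ≡ 0; y = λ·(9 - 0) - 3 ≡ 9. → (0, 9)
9P: (0, 9) + (0, 4): same x and y₁ ≡ -y₂, so the sum is O.
9P = O, so the order is 9.

9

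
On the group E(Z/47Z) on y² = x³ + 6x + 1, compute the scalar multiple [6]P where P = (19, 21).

Double-and-add on 6 = (110)₂. Start with P = (19, 21) for the leading 1-bit.
double: tangent at (19, 21): λ = (3·19² + 6)/(2·21) ≡ 8/42. 42⁻¹ ≡ 28 (mod 47) since 42·28 = 1176 ≡ 1, so λ ≡ 8·28 ≡ 36.
  x = λ² - 19 - 19 = 1296 - 38 ≡ 36; y = λ·(19 - 36) - 21 ≡ 25. → (36, 25)
add P: (36, 25) + (19, 21). λ = (21 - 25)/(19 - 36) ≡ 43/30 mod 47. 30⁻¹ ≡ 11 (mod 47) since 30·11 = 330 ≡ 1, so λ ≡ 3.
  x = λ² - 36 - 19 = 9 - 55 ≡ 1; y = λ·(36 - 1) - 25 ≡ 33. → (1, 33)
double: tangent at (1, 33): λ = (3·1² + 6)/(2·33) ≡ 9/19. 19⁻¹ ≡ 5 (mod 47), so λ ≡ 9·5 ≡ 45.
  x = λ² - 1 - 1 = 2025 - 2 ≡ 2; y = λ·(1 - 2) - 33 ≡ 16. → (2, 16)

(2, 16)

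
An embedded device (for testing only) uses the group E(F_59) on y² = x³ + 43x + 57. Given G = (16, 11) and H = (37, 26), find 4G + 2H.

First 4G:
Repeated addition: build up to 4G.
2G: tangent at (16, 11): λ = (3·16² + 43)/(2·11) ≡ 44/22. 22⁻¹ ≡ 51 (mod 59) since 22·51 = 1122 ≡ 1, so λ ≡ 44·51 ≡ 2.
  x = λ² - 16 - 16 = 4 - 32 ≡ 31; y = λ·(16 - 31) - 11 ≡ 18. → (31, 18)
3G: (31, 18) + (16, 11). λ = (11 - 18)/(16 - 31) ≡ 52/44 mod 59. 44⁻¹ ≡ 55 (mod 59), so λ ≡ 28.
  x = λ² - 31 - 16 = 784 - 47 ≡ 29; y = λ·(31 - 29) - 18 ≡ 38. → (29, 38)
4G: (29, 38) + (16, 11). λ = (11 - 38)/(16 - 29) ≡ 32/46 mod 59. 46⁻¹ ≡ 9 (mod 59) since 46·9 = 414 ≡ 1, so λ ≡ 52.
  x = λ² - 29 - 16 = 2704 - 45 ≡ 4; y = λ·(29 - 4) - 38 ≡ 23. → (4, 23)
4G = (4, 23).
Next 2H:
Repeated addition: build up to 2H.
2H: tangent at (37, 26): λ = (3·37² + 43)/(2·26) ≡ 20/52. 52⁻¹ ≡ 42 (mod 59), so λ ≡ 20·42 ≡ 14.
  x = λ² - 37 - 37 = 196 - 74 ≡ 4; y = λ·(37 - 4) - 26 ≡ 23. → (4, 23)
2H = (4, 23).
Finally 4G + 2H:
tangent at (4, 23): λ = (3·4² + 43)/(2·23) ≡ 32/46. 46⁻¹ ≡ 9 (mod 59) since 46·9 = 414 ≡ 1, so λ ≡ 32·9 ≡ 52.
  x = λ² - 4 - 4 = 2704 - 8 ≡ 41; y = λ·(4 - 41) - 23 ≡ 0. → (41, 0)

(41, 0)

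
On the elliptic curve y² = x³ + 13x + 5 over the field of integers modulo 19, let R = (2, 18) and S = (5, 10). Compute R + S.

(2, 18) + (5, 10). λ = (10 - 18)/(5 - 2) ≡ 11/3 mod 19. 3⁻¹ ≡ 13 (mod 19), so λ ≡ 10.
  x = λ² - 2 - 5 = 100 - 7 ≡ 17; y = λ·(2 - 17) - 18 ≡ 3. → (17, 3)

(17, 3)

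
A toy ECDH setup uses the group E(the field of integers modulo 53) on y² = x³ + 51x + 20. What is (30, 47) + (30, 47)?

(9, 28)

tangent at (30, 47): λ = (3·30² + 51)/(2·47) ≡ 48/41. 41⁻¹ ≡ 22 (mod 53), so λ ≡ 48·22 ≡ 49.
  x = λ² - 30 - 30 = 2401 - 60 ≡ 9; y = λ·(30 - 9) - 47 ≡ 28. → (9, 28)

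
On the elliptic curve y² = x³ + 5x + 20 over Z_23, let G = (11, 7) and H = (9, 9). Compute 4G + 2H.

(18, 13)

First 4G:
Double-and-add on 4 = (100)₂. Start with G = (11, 7) for the leading 1-bit.
double: tangent at (11, 7): λ = (3·11² + 5)/(2·7) ≡ 0/14. 14⁻¹ ≡ 5 (mod 23), so λ ≡ 0·5 ≡ 0.
  x = λ² - 11 - 11 = 0 - 22 ≡ 1; y = λ·(11 - 1) - 7 ≡ 16. → (1, 16)
double: tangent at (1, 16): λ = (3·1² + 5)/(2·16) ≡ 8/9. 9⁻¹ ≡ 18 (mod 23), so λ ≡ 8·18 ≡ 6.
  x = λ² - 1 - 1 = 36 - 2 ≡ 11; y = λ·(1 - 11) - 16 ≡ 16. → (11, 16)
4G = (11, 16).
Next 2H:
Repeated addition: build up to 2H.
2H: tangent at (9, 9): λ = (3·9² + 5)/(2·9) ≡ 18/18. 18⁻¹ ≡ 9 (mod 23), so λ ≡ 18·9 ≡ 1.
  x = λ² - 9 - 9 = 1 - 18 ≡ 6; y = λ·(9 - 6) - 9 ≡ 17. → (6, 17)
2H = (6, 17).
Finally 4G + 2H:
(11, 16) + (6, 17). λ = (17 - 16)/(6 - 11) ≡ 1/18 mod 23. 18⁻¹ ≡ 9 (mod 23) since 18·9 = 162 ≡ 1, so λ ≡ 9.
  x = λ² - 11 - 6 = 81 - 17 ≡ 18; y = λ·(11 - 18) - 16 ≡ 13. → (18, 13)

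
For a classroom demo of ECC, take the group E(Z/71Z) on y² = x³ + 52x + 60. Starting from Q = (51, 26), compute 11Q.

Double-and-add on 11 = (1011)₂. Start with Q = (51, 26) for the leading 1-bit.
double: tangent at (51, 26): λ = (3·51² + 52)/(2·26) ≡ 45/52. 52⁻¹ ≡ 56 (mod 71) since 52·56 = 2912 ≡ 1, so λ ≡ 45·56 ≡ 35.
  x = λ² - 51 - 51 = 1225 - 102 ≡ 58; y = λ·(51 - 58) - 26 ≡ 13. → (58, 13)
double: tangent at (58, 13): λ = (3·58² + 52)/(2·13) ≡ 62/26. 26⁻¹ ≡ 41 (mod 71) since 26·41 = 1066 ≡ 1, so λ ≡ 62·41 ≡ 57.
  x = λ² - 58 - 58 = 3249 - 116 ≡ 9; y = λ·(58 - 9) - 13 ≡ 11. → (9, 11)
add Q: (9, 11) + (51, 26). λ = (26 - 11)/(51 - 9) ≡ 15/42 mod 71. 42⁻¹ ≡ 22 (mod 71) since 42·22 = 924 ≡ 1, so λ ≡ 46.
  x = λ² - 9 - 51 = 2116 - 60 ≡ 68; y = λ·(9 - 68) - 11 ≡ 44. → (68, 44)
double: tangent at (68, 44): λ = (3·68² + 52)/(2·44) ≡ 8/17. 17⁻¹ ≡ 46 (mod 71), so λ ≡ 8·46 ≡ 13.
  x = λ² - 68 - 68 = 169 - 136 ≡ 33; y = λ·(68 - 33) - 44 ≡ 56. → (33, 56)
add Q: (33, 56) + (51, 26). λ = (26 - 56)/(51 - 33) ≡ 41/18 mod 71. 18⁻¹ ≡ 4 (mod 71), so λ ≡ 22.
  x = λ² - 33 - 51 = 484 - 84 ≡ 45; y = λ·(33 - 45) - 56 ≡ 35. → (45, 35)

(45, 35)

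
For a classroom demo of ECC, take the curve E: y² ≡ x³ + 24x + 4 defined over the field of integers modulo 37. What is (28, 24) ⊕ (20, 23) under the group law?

(0, 35)

(28, 24) + (20, 23). λ = (23 - 24)/(20 - 28) ≡ 36/29 mod 37. 29⁻¹ ≡ 23 (mod 37), so λ ≡ 14.
  x = λ² - 28 - 20 = 196 - 48 ≡ 0; y = λ·(28 - 0) - 24 ≡ 35. → (0, 35)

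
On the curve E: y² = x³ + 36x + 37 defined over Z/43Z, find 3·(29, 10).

(2, 26)

Write Q = (29, 10).
Repeated addition: build up to 3Q.
2Q: tangent at (29, 10): λ = (3·29² + 36)/(2·10) ≡ 22/20. 20⁻¹ ≡ 28 (mod 43), so λ ≡ 22·28 ≡ 14.
  x = λ² - 29 - 29 = 196 - 58 ≡ 9; y = λ·(29 - 9) - 10 ≡ 12. → (9, 12)
3Q: (9, 12) + (29, 10). λ = (10 - 12)/(29 - 9) ≡ 41/20 mod 43. 20⁻¹ ≡ 28 (mod 43), so λ ≡ 30.
  x = λ² - 9 - 29 = 900 - 38 ≡ 2; y = λ·(9 - 2) - 12 ≡ 26. → (2, 26)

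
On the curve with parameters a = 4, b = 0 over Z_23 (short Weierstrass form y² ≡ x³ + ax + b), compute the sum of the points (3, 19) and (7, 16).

(3, 19) + (7, 16). λ = (16 - 19)/(7 - 3) ≡ 20/4 mod 23. 4⁻¹ ≡ 6 (mod 23), so λ ≡ 5.
  x = λ² - 3 - 7 = 25 - 10 ≡ 15; y = λ·(3 - 15) - 19 ≡ 13. → (15, 13)

(15, 13)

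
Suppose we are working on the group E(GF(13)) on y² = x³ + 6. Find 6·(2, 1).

(2, 12)

Write P = (2, 1).
Double-and-add on 6 = (110)₂. Start with P = (2, 1) for the leading 1-bit.
double: tangent at (2, 1): λ = (3·2² + 0)/(2·1) ≡ 12/2. 2⁻¹ ≡ 7 (mod 13), so λ ≡ 12·7 ≡ 6.
  x = λ² - 2 - 2 = 36 - 4 ≡ 6; y = λ·(2 - 6) - 1 ≡ 1. → (6, 1)
add P: (6, 1) + (2, 1). λ = (1 - 1)/(2 - 6) ≡ 0/9 mod 13. 9⁻¹ ≡ 3 (mod 13), so λ ≡ 0.
  x = λ² - 6 - 2 = 0 - 8 ≡ 5; y = λ·(6 - 5) - 1 ≡ 12. → (5, 12)
double: tangent at (5, 12): λ = (3·5² + 0)/(2·12) ≡ 10/11. 11⁻¹ ≡ 6 (mod 13), so λ ≡ 10·6 ≡ 8.
  x = λ² - 5 - 5 = 64 - 10 ≡ 2; y = λ·(5 - 2) - 12 ≡ 12. → (2, 12)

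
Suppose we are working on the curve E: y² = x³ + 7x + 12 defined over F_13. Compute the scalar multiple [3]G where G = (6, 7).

(11, 4)

Repeated addition: build up to 3G.
2G: tangent at (6, 7): λ = (3·6² + 7)/(2·7) ≡ 11/1. 1⁻¹ ≡ 1 (mod 13) since 1·1 = 1 ≡ 1, so λ ≡ 11·1 ≡ 11.
  x = λ² - 6 - 6 = 121 - 12 ≡ 5; y = λ·(6 - 5) - 7 ≡ 4. → (5, 4)
3G: (5, 4) + (6, 7). λ = (7 - 4)/(6 - 5) ≡ 3/1 mod 13. 1⁻¹ ≡ 1 (mod 13), so λ ≡ 3.
  x = λ² - 5 - 6 = 9 - 11 ≡ 11; y = λ·(5 - 11) - 4 ≡ 4. → (11, 4)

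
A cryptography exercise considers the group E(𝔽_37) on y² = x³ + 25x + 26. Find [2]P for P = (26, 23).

(26, 14)

tangent at (26, 23): λ = (3·26² + 25)/(2·23) ≡ 18/9. 9⁻¹ ≡ 33 (mod 37), so λ ≡ 18·33 ≡ 2.
  x = λ² - 26 - 26 = 4 - 52 ≡ 26; y = λ·(26 - 26) - 23 ≡ 14. → (26, 14)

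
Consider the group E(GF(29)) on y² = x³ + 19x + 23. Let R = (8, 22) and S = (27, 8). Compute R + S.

(8, 22) + (27, 8). λ = (8 - 22)/(27 - 8) ≡ 15/19 mod 29. 19⁻¹ ≡ 26 (mod 29) since 19·26 = 494 ≡ 1, so λ ≡ 13.
  x = λ² - 8 - 27 = 169 - 35 ≡ 18; y = λ·(8 - 18) - 22 ≡ 22. → (18, 22)

(18, 22)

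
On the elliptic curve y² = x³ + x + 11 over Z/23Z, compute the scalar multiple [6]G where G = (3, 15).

Repeated addition: build up to 6G.
2G: tangent at (3, 15): λ = (3·3² + 1)/(2·15) ≡ 5/7. 7⁻¹ ≡ 10 (mod 23) since 7·10 = 70 ≡ 1, so λ ≡ 5·10 ≡ 4.
  x = λ² - 3 - 3 = 16 - 6 ≡ 10; y = λ·(3 - 10) - 15 ≡ 3. → (10, 3)
3G: (10, 3) + (3, 15). λ = (15 - 3)/(3 - 10) ≡ 12/16 mod 23. 16⁻¹ ≡ 13 (mod 23), so λ ≡ 18.
  x = λ² - 10 - 3 = 324 - 13 ≡ 12; y = λ·(10 - 12) - 3 ≡ 7. → (12, 7)
4G: (12, 7) + (3, 15). λ = (15 - 7)/(3 - 12) ≡ 8/14 mod 23. 14⁻¹ ≡ 5 (mod 23), so λ ≡ 17.
  x = λ² - 12 - 3 = 289 - 15 ≡ 21; y = λ·(12 - 21) - 7 ≡ 1. → (21, 1)
5G: (21, 1) + (3, 15). λ = (15 - 1)/(3 - 21) ≡ 14/5 mod 23. 5⁻¹ ≡ 14 (mod 23) since 5·14 = 70 ≡ 1, so λ ≡ 12.
  x = λ² - 21 - 3 = 144 - 24 ≡ 5; y = λ·(21 - 5) - 1 ≡ 7. → (5, 7)
6G: (5, 7) + (3, 15). λ = (15 - 7)/(3 - 5) ≡ 8/21 mod 23. 21⁻¹ ≡ 11 (mod 23) since 21·11 = 231 ≡ 1, so λ ≡ 19.
  x = λ² - 5 - 3 = 361 - 8 ≡ 8; y = λ·(5 - 8) - 7 ≡ 5. → (8, 5)

(8, 5)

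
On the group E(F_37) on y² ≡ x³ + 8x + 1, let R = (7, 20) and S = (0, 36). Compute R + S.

(7, 20) + (0, 36). λ = (36 - 20)/(0 - 7) ≡ 16/30 mod 37. 30⁻¹ ≡ 21 (mod 37) since 30·21 = 630 ≡ 1, so λ ≡ 3.
  x = λ² - 7 - 0 = 9 - 7 ≡ 2; y = λ·(7 - 2) - 20 ≡ 32. → (2, 32)

(2, 32)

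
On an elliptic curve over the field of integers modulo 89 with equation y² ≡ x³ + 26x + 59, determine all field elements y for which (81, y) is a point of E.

none

x³ + 26x + 59 = 533606 ≡ 51 (mod 89).
51 is a non-residue mod 89; no y exists.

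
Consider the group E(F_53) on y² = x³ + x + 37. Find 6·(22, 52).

(12, 44)

Write G = (22, 52).
Double-and-add on 6 = (110)₂. Start with G = (22, 52) for the leading 1-bit.
double: tangent at (22, 52): λ = (3·22² + 1)/(2·52) ≡ 22/51. 51⁻¹ ≡ 26 (mod 53) since 51·26 = 1326 ≡ 1, so λ ≡ 22·26 ≡ 42.
  x = λ² - 22 - 22 = 1764 - 44 ≡ 24; y = λ·(22 - 24) - 52 ≡ 23. → (24, 23)
add G: (24, 23) + (22, 52). λ = (52 - 23)/(22 - 24) ≡ 29/51 mod 53. 51⁻¹ ≡ 26 (mod 53) since 51·26 = 1326 ≡ 1, so λ ≡ 12.
  x = λ² - 24 - 22 = 144 - 46 ≡ 45; y = λ·(24 - 45) - 23 ≡ 43. → (45, 43)
double: tangent at (45, 43): λ = (3·45² + 1)/(2·43) ≡ 34/33. 33⁻¹ ≡ 45 (mod 53), so λ ≡ 34·45 ≡ 46.
  x = λ² - 45 - 45 = 2116 - 90 ≡ 12; y = λ·(45 - 12) - 43 ≡ 44. → (12, 44)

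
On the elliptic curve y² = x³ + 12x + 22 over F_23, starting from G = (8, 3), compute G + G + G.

Repeated addition: build up to 3G.
2G: tangent at (8, 3): λ = (3·8² + 12)/(2·3) ≡ 20/6. 6⁻¹ ≡ 4 (mod 23), so λ ≡ 20·4 ≡ 11.
  x = λ² - 8 - 8 = 121 - 16 ≡ 13; y = λ·(8 - 13) - 3 ≡ 11. → (13, 11)
3G: (13, 11) + (8, 3). λ = (3 - 11)/(8 - 13) ≡ 15/18 mod 23. 18⁻¹ ≡ 9 (mod 23) since 18·9 = 162 ≡ 1, so λ ≡ 20.
  x = λ² - 13 - 8 = 400 - 21 ≡ 11; y = λ·(13 - 11) - 11 ≡ 6. → (11, 6)

(11, 6)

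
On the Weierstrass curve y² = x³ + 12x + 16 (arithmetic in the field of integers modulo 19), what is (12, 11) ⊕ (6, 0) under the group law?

(7, 14)

(12, 11) + (6, 0). λ = (0 - 11)/(6 - 12) ≡ 8/13 mod 19. 13⁻¹ ≡ 3 (mod 19), so λ ≡ 5.
  x = λ² - 12 - 6 = 25 - 18 ≡ 7; y = λ·(12 - 7) - 11 ≡ 14. → (7, 14)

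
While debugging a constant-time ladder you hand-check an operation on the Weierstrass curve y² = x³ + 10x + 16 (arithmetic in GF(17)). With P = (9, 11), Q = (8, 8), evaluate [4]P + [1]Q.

First 4P:
Double-and-add on 4 = (100)₂. Start with P = (9, 11) for the leading 1-bit.
double: tangent at (9, 11): λ = (3·9² + 10)/(2·11) ≡ 15/5. 5⁻¹ ≡ 7 (mod 17), so λ ≡ 15·7 ≡ 3.
  x = λ² - 9 - 9 = 9 - 18 ≡ 8; y = λ·(9 - 8) - 11 ≡ 9. → (8, 9)
double: tangent at (8, 9): λ = (3·8² + 10)/(2·9) ≡ 15/1. 1⁻¹ ≡ 1 (mod 17), so λ ≡ 15·1 ≡ 15.
  x = λ² - 8 - 8 = 225 - 16 ≡ 5; y = λ·(8 - 5) - 9 ≡ 2. → (5, 2)
4P = (5, 2).
Finally 4P + Q:
(5, 2) + (8, 8). λ = (8 - 2)/(8 - 5) ≡ 6/3 mod 17. 3⁻¹ ≡ 6 (mod 17) since 3·6 = 18 ≡ 1, so λ ≡ 2.
  x = λ² - 5 - 8 = 4 - 13 ≡ 8; y = λ·(5 - 8) - 2 ≡ 9. → (8, 9)

(8, 9)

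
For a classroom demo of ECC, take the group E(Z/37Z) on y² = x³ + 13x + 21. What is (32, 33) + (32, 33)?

tangent at (32, 33): λ = (3·32² + 13)/(2·33) ≡ 14/29. 29⁻¹ ≡ 23 (mod 37) since 29·23 = 667 ≡ 1, so λ ≡ 14·23 ≡ 26.
  x = λ² - 32 - 32 = 676 - 64 ≡ 20; y = λ·(32 - 20) - 33 ≡ 20. → (20, 20)

(20, 20)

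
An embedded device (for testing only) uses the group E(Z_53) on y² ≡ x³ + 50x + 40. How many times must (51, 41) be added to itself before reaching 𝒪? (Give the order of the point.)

8

2P: tangent at (51, 41): λ = (3·51² + 50)/(2·41) ≡ 9/29. 29⁻¹ ≡ 11 (mod 53), so λ ≡ 9·11 ≡ 46.
  x = λ² - 51 - 51 = 2116 - 102 ≡ 0; y = λ·(51 - 0) - 41 ≡ 26. → (0, 26)
3P: (0, 26) + (51, 41). λ = (41 - 26)/(51 - 0) ≡ 15/51 mod 53. 51⁻¹ ≡ 26 (mod 53), so λ ≡ 19.
  x = λ² - 0 - 51 = 361 - 51 ≡ 45; y = λ·(0 - 45) - 26 ≡ 20. → (45, 20)
4P: (45, 20) + (51, 41). λ = (41 - 20)/(51 - 45) ≡ 21/6 mod 53. 6⁻¹ ≡ 9 (mod 53), so λ ≡ 30.
  x = λ² - 45 - 51 = 900 - 96 ≡ 9; y = λ·(45 - 9) - 20 ≡ 0. → (9, 0)
5P: (9, 0) + (51, 41). λ = (41 - 0)/(51 - 9) ≡ 41/42 mod 53. 42⁻¹ ≡ 24 (mod 53) since 42·24 = 1008 ≡ 1, so λ ≡ 30.
  x = λ² - 9 - 51 = 900 - 60 ≡ 45; y = λ·(9 - 45) - 0 ≡ 33. → (45, 33)
6P: (45, 33) + (51, 41). λ = (41 - 33)/(51 - 45) ≡ 8/6 mod 53. 6⁻¹ ≡ 9 (mod 53), so λ ≡ 19.
  x = λ² - 45 - 51 = 361 - 96 ≡ 0; y = λ·(45 - 0) - 33 ≡ 27. → (0, 27)
7P: (0, 27) + (51, 41). λ = (41 - 27)/(51 - 0) ≡ 14/51 mod 53. 51⁻¹ ≡ 26 (mod 53), so λ ≡ 46.
  x = λ² - 0 - 51 = 2116 - 51 ≡ 51; y = λ·(0 - 51) - 27 ≡ 12. → (51, 12)
8P: (51, 12) + (51, 41): same x and y₁ ≡ -y₂, so the sum is 𝒪.
8P = 𝒪, so the order is 8.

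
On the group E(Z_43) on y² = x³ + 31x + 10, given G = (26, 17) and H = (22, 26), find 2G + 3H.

(15, 25)

First 2G:
Repeated addition: build up to 2G.
2G: tangent at (26, 17): λ = (3·26² + 31)/(2·17) ≡ 38/34. 34⁻¹ ≡ 19 (mod 43) since 34·19 = 646 ≡ 1, so λ ≡ 38·19 ≡ 34.
  x = λ² - 26 - 26 = 1156 - 52 ≡ 29; y = λ·(26 - 29) - 17 ≡ 10. → (29, 10)
2G = (29, 10).
Next 3H:
Repeated addition: build up to 3H.
2H: tangent at (22, 26): λ = (3·22² + 31)/(2·26) ≡ 21/9. 9⁻¹ ≡ 24 (mod 43), so λ ≡ 21·24 ≡ 31.
  x = λ² - 22 - 22 = 961 - 44 ≡ 14; y = λ·(22 - 14) - 26 ≡ 7. → (14, 7)
3H: (14, 7) + (22, 26). λ = (26 - 7)/(22 - 14) ≡ 19/8 mod 43. 8⁻¹ ≡ 27 (mod 43) since 8·27 = 216 ≡ 1, so λ ≡ 40.
  x = λ² - 14 - 22 = 1600 - 36 ≡ 16; y = λ·(14 - 16) - 7 ≡ 42. → (16, 42)
3H = (16, 42).
Finally 2G + 3H:
(29, 10) + (16, 42). λ = (42 - 10)/(16 - 29) ≡ 32/30 mod 43. 30⁻¹ ≡ 33 (mod 43) since 30·33 = 990 ≡ 1, so λ ≡ 24.
  x = λ² - 29 - 16 = 576 - 45 ≡ 15; y = λ·(29 - 15) - 10 ≡ 25. → (15, 25)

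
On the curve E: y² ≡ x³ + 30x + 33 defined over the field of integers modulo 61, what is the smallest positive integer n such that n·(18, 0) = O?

2

2P: (18, 0) + (18, 0): same x and y₁ ≡ -y₂, so the sum is O.
2P = O, so the order is 2.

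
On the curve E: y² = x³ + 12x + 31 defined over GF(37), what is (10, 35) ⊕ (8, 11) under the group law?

(10, 35) + (8, 11). λ = (11 - 35)/(8 - 10) ≡ 13/35 mod 37. 35⁻¹ ≡ 18 (mod 37), so λ ≡ 12.
  x = λ² - 10 - 8 = 144 - 18 ≡ 15; y = λ·(10 - 15) - 35 ≡ 16. → (15, 16)

(15, 16)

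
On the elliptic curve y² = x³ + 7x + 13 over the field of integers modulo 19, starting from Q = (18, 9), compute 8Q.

(15, 15)

Double-and-add on 8 = (1000)₂. Start with Q = (18, 9) for the leading 1-bit.
double: tangent at (18, 9): λ = (3·18² + 7)/(2·9) ≡ 10/18. 18⁻¹ ≡ 18 (mod 19) since 18·18 = 324 ≡ 1, so λ ≡ 10·18 ≡ 9.
  x = λ² - 18 - 18 = 81 - 36 ≡ 7; y = λ·(18 - 7) - 9 ≡ 14. → (7, 14)
double: tangent at (7, 14): λ = (3·7² + 7)/(2·14) ≡ 2/9. 9⁻¹ ≡ 17 (mod 19), so λ ≡ 2·17 ≡ 15.
  x = λ² - 7 - 7 = 225 - 14 ≡ 2; y = λ·(7 - 2) - 14 ≡ 4. → (2, 4)
double: tangent at (2, 4): λ = (3·2² + 7)/(2·4) ≡ 0/8. 8⁻¹ ≡ 12 (mod 19), so λ ≡ 0·12 ≡ 0.
  x = λ² - 2 - 2 = 0 - 4 ≡ 15; y = λ·(2 - 15) - 4 ≡ 15. → (15, 15)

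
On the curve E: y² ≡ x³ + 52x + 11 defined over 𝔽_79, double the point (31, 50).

tangent at (31, 50): λ = (3·31² + 52)/(2·50) ≡ 12/21. 21⁻¹ ≡ 64 (mod 79), so λ ≡ 12·64 ≡ 57.
  x = λ² - 31 - 31 = 3249 - 62 ≡ 27; y = λ·(31 - 27) - 50 ≡ 20. → (27, 20)

(27, 20)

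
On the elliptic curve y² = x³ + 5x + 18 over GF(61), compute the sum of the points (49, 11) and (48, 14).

(49, 11) + (48, 14). λ = (14 - 11)/(48 - 49) ≡ 3/60 mod 61. 60⁻¹ ≡ 60 (mod 61) since 60·60 = 3600 ≡ 1, so λ ≡ 58.
  x = λ² - 49 - 48 = 3364 - 97 ≡ 34; y = λ·(49 - 34) - 11 ≡ 5. → (34, 5)

(34, 5)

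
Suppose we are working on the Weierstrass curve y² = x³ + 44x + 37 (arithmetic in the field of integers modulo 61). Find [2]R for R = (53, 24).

tangent at (53, 24): λ = (3·53² + 44)/(2·24) ≡ 53/48. 48⁻¹ ≡ 14 (mod 61), so λ ≡ 53·14 ≡ 10.
  x = λ² - 53 - 53 = 100 - 106 ≡ 55; y = λ·(53 - 55) - 24 ≡ 17. → (55, 17)

(55, 17)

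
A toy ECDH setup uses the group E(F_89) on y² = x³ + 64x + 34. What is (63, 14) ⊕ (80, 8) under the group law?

(63, 14) + (80, 8). λ = (8 - 14)/(80 - 63) ≡ 83/17 mod 89. 17⁻¹ ≡ 21 (mod 89) since 17·21 = 357 ≡ 1, so λ ≡ 52.
  x = λ² - 63 - 80 = 2704 - 143 ≡ 69; y = λ·(63 - 69) - 14 ≡ 30. → (69, 30)

(69, 30)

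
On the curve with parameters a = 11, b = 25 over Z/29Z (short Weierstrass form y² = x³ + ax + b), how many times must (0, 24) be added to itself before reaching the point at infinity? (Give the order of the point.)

10

2P: tangent at (0, 24): λ = (3·0² + 11)/(2·24) ≡ 11/19. 19⁻¹ ≡ 26 (mod 29) since 19·26 = 494 ≡ 1, so λ ≡ 11·26 ≡ 25.
  x = λ² - 0 - 0 = 625 - 0 ≡ 16; y = λ·(0 - 16) - 24 ≡ 11. → (16, 11)
3P: (16, 11) + (0, 24). λ = (24 - 11)/(0 - 16) ≡ 13/13 mod 29. 13⁻¹ ≡ 9 (mod 29), so λ ≡ 1.
  x = λ² - 16 - 0 = 1 - 16 ≡ 14; y = λ·(16 - 14) - 11 ≡ 20. → (14, 20)
4P: (14, 20) + (0, 24). λ = (24 - 20)/(0 - 14) ≡ 4/15 mod 29. 15⁻¹ ≡ 2 (mod 29) since 15·2 = 30 ≡ 1, so λ ≡ 8.
  x = λ² - 14 - 0 = 64 - 14 ≡ 21; y = λ·(14 - 21) - 20 ≡ 11. → (21, 11)
5P: (21, 11) + (0, 24). λ = (24 - 11)/(0 - 21) ≡ 13/8 mod 29. 8⁻¹ ≡ 11 (mod 29), so λ ≡ 27.
  x = λ² - 21 - 0 = 729 - 21 ≡ 12; y = λ·(21 - 12) - 11 ≡ 0. → (12, 0)
6P: (12, 0) + (0, 24). λ = (24 - 0)/(0 - 12) ≡ 24/17 mod 29. 17⁻¹ ≡ 12 (mod 29), so λ ≡ 27.
  x = λ² - 12 - 0 = 729 - 12 ≡ 21; y = λ·(12 - 21) - 0 ≡ 18. → (21, 18)
7P: (21, 18) + (0, 24). λ = (24 - 18)/(0 - 21) ≡ 6/8 mod 29. 8⁻¹ ≡ 11 (mod 29), so λ ≡ 8.
  x = λ² - 21 - 0 = 64 - 21 ≡ 14; y = λ·(21 - 14) - 18 ≡ 9. → (14, 9)
8P: (14, 9) + (0, 24). λ = (24 - 9)/(0 - 14) ≡ 15/15 mod 29. 15⁻¹ ≡ 2 (mod 29), so λ ≡ 1.
  x = λ² - 14 - 0 = 1 - 14 ≡ 16; y = λ·(14 - 16) - 9 ≡ 18. → (16, 18)
9P: (16, 18) + (0, 24). λ = (24 - 18)/(0 - 16) ≡ 6/13 mod 29. 13⁻¹ ≡ 9 (mod 29), so λ ≡ 25.
  x = λ² - 16 - 0 = 625 - 16 ≡ 0; y = λ·(16 - 0) - 18 ≡ 5. → (0, 5)
10P: (0, 5) + (0, 24): same x and y₁ ≡ -y₂, so the sum is the point at infinity.
10P = the point at infinity, so the order is 10.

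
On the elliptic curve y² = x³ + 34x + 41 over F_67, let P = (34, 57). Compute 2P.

(38, 27)

tangent at (34, 57): λ = (3·34² + 34)/(2·57) ≡ 18/47. 47⁻¹ ≡ 10 (mod 67) since 47·10 = 470 ≡ 1, so λ ≡ 18·10 ≡ 46.
  x = λ² - 34 - 34 = 2116 - 68 ≡ 38; y = λ·(34 - 38) - 57 ≡ 27. → (38, 27)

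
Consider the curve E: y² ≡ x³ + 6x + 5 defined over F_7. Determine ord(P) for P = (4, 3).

2P: tangent at (4, 3): λ = (3·4² + 6)/(2·3) ≡ 5/6. 6⁻¹ ≡ 6 (mod 7), so λ ≡ 5·6 ≡ 2.
  x = λ² - 4 - 4 = 4 - 8 ≡ 3; y = λ·(4 - 3) - 3 ≡ 6. → (3, 6)
3P: (3, 6) + (4, 3). λ = (3 - 6)/(4 - 3) ≡ 4/1 mod 7. 1⁻¹ ≡ 1 (mod 7), so λ ≡ 4.
  x = λ² - 3 - 4 = 16 - 7 ≡ 2; y = λ·(3 - 2) - 6 ≡ 5. → (2, 5)
4P: (2, 5) + (4, 3). λ = (3 - 5)/(4 - 2) ≡ 5/2 mod 7. 2⁻¹ ≡ 4 (mod 7), so λ ≡ 6.
  x = λ² - 2 - 4 = 36 - 6 ≡ 2; y = λ·(2 - 2) - 5 ≡ 2. → (2, 2)
5P: (2, 2) + (4, 3). λ = (3 - 2)/(4 - 2) ≡ 1/2 mod 7. 2⁻¹ ≡ 4 (mod 7) since 2·4 = 8 ≡ 1, so λ ≡ 4.
  x = λ² - 2 - 4 = 16 - 6 ≡ 3; y = λ·(2 - 3) - 2 ≡ 1. → (3, 1)
6P: (3, 1) + (4, 3). λ = (3 - 1)/(4 - 3) ≡ 2/1 mod 7. 1⁻¹ ≡ 1 (mod 7) since 1·1 = 1 ≡ 1, so λ ≡ 2.
  x = λ² - 3 - 4 = 4 - 7 ≡ 4; y = λ·(3 - 4) - 1 ≡ 4. → (4, 4)
7P: (4, 4) + (4, 3): same x and y₁ ≡ -y₂, so the sum is ∞.
7P = ∞, so the order is 7.

7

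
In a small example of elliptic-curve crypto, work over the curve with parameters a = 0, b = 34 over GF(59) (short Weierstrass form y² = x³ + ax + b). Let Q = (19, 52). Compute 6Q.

(14, 51)

Repeated addition: build up to 6Q.
2Q: tangent at (19, 52): λ = (3·19² + 0)/(2·52) ≡ 21/45. 45⁻¹ ≡ 21 (mod 59), so λ ≡ 21·21 ≡ 28.
  x = λ² - 19 - 19 = 784 - 38 ≡ 38; y = λ·(19 - 38) - 52 ≡ 6. → (38, 6)
3Q: (38, 6) + (19, 52). λ = (52 - 6)/(19 - 38) ≡ 46/40 mod 59. 40⁻¹ ≡ 31 (mod 59) since 40·31 = 1240 ≡ 1, so λ ≡ 10.
  x = λ² - 38 - 19 = 100 - 57 ≡ 43; y = λ·(38 - 43) - 6 ≡ 3. → (43, 3)
4Q: (43, 3) + (19, 52). λ = (52 - 3)/(19 - 43) ≡ 49/35 mod 59. 35⁻¹ ≡ 27 (mod 59), so λ ≡ 25.
  x = λ² - 43 - 19 = 625 - 62 ≡ 32; y = λ·(43 - 32) - 3 ≡ 36. → (32, 36)
5Q: (32, 36) + (19, 52). λ = (52 - 36)/(19 - 32) ≡ 16/46 mod 59. 46⁻¹ ≡ 9 (mod 59), so λ ≡ 26.
  x = λ² - 32 - 19 = 676 - 51 ≡ 35; y = λ·(32 - 35) - 36 ≡ 4. → (35, 4)
6Q: (35, 4) + (19, 52). λ = (52 - 4)/(19 - 35) ≡ 48/43 mod 59. 43⁻¹ ≡ 11 (mod 59), so λ ≡ 56.
  x = λ² - 35 - 19 = 3136 - 54 ≡ 14; y = λ·(35 - 14) - 4 ≡ 51. → (14, 51)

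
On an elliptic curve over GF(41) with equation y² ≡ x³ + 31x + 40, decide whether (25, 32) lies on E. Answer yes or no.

y² = 32² ≡ 40; x³ + 31x + 40 = 16440 ≡ 40 (mod 41). 40 = 40.

yes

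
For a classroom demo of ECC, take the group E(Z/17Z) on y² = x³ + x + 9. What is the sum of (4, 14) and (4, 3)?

O

The two points share x = 4 and their y-coordinates satisfy 14 + 3 ≡ 0 (mod 17), so they are inverses. Their sum is O.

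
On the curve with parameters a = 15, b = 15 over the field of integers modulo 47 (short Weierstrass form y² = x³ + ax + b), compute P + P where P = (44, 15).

tangent at (44, 15): λ = (3·44² + 15)/(2·15) ≡ 42/30. 30⁻¹ ≡ 11 (mod 47) since 30·11 = 330 ≡ 1, so λ ≡ 42·11 ≡ 39.
  x = λ² - 44 - 44 = 1521 - 88 ≡ 23; y = λ·(44 - 23) - 15 ≡ 5. → (23, 5)

(23, 5)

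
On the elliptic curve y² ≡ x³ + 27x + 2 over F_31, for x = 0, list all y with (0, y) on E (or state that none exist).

x³ + 27x + 2 = 2 ≡ 2 (mod 31).
Square roots of 2 mod 31: 8 and 23 (since 8² = 64 ≡ 2).

8, 23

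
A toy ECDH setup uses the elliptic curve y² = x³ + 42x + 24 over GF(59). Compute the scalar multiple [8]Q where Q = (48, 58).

(15, 28)

Double-and-add on 8 = (1000)₂. Start with Q = (48, 58) for the leading 1-bit.
double: tangent at (48, 58): λ = (3·48² + 42)/(2·58) ≡ 51/57. 57⁻¹ ≡ 29 (mod 59), so λ ≡ 51·29 ≡ 4.
  x = λ² - 48 - 48 = 16 - 96 ≡ 38; y = λ·(48 - 38) - 58 ≡ 41. → (38, 41)
double: tangent at (38, 41): λ = (3·38² + 42)/(2·41) ≡ 8/23. 23⁻¹ ≡ 18 (mod 59), so λ ≡ 8·18 ≡ 26.
  x = λ² - 38 - 38 = 676 - 76 ≡ 10; y = λ·(38 - 10) - 41 ≡ 38. → (10, 38)
double: tangent at (10, 38): λ = (3·10² + 42)/(2·38) ≡ 47/17. 17⁻¹ ≡ 7 (mod 59), so λ ≡ 47·7 ≡ 34.
  x = λ² - 10 - 10 = 1156 - 20 ≡ 15; y = λ·(10 - 15) - 38 ≡ 28. → (15, 28)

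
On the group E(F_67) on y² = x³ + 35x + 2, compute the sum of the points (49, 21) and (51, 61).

(49, 21) + (51, 61). λ = (61 - 21)/(51 - 49) ≡ 40/2 mod 67. 2⁻¹ ≡ 34 (mod 67), so λ ≡ 20.
  x = λ² - 49 - 51 = 400 - 100 ≡ 32; y = λ·(49 - 32) - 21 ≡ 51. → (32, 51)

(32, 51)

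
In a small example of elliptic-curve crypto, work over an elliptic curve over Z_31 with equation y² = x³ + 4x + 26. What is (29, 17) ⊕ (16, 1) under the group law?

(29, 17) + (16, 1). λ = (1 - 17)/(16 - 29) ≡ 15/18 mod 31. 18⁻¹ ≡ 19 (mod 31), so λ ≡ 6.
  x = λ² - 29 - 16 = 36 - 45 ≡ 22; y = λ·(29 - 22) - 17 ≡ 25. → (22, 25)

(22, 25)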